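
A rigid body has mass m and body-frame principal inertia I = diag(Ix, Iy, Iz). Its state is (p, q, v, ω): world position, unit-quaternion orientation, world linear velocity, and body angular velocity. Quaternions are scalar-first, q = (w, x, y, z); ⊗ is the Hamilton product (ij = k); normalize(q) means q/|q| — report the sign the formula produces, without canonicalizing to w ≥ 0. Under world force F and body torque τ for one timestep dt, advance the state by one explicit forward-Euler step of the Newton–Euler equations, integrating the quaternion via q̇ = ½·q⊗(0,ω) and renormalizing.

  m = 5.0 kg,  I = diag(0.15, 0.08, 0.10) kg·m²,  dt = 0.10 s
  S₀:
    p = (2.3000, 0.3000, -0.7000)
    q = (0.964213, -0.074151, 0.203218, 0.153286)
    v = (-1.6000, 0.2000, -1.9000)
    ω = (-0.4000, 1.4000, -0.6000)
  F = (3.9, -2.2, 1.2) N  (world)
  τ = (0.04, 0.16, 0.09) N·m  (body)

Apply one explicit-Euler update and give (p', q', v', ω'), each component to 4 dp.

p' = (2.1400, 0.3200, -0.8900)
q' = (0.9502, -0.1099, 0.2646, 0.1229)
v' = (-1.5220, 0.1560, -1.8760)
ω' = (-0.3621, 1.5850, -0.5492)

ω×(Iω) gyroscopic = (-0.0168, 0.0120, 0.0392)
(τ − ω×Iω)/I = (0.3787, 1.8500, 0.5080)
new body rate ω' = (-0.3621, 1.5850, -0.5492)
2q̇ = q⊗(0,ω) = (-0.2221940, -0.7222164, 1.2440932, -0.6010520)
updated quaternion q' = (0.9502, -0.1099, 0.2646, 0.1229)
a = F/m = (0.7800, -0.4400, 0.2400)
new position p' = (2.1400, 0.3200, -0.8900)
v + (F/m)dt = (-1.5220, 0.1560, -1.8760)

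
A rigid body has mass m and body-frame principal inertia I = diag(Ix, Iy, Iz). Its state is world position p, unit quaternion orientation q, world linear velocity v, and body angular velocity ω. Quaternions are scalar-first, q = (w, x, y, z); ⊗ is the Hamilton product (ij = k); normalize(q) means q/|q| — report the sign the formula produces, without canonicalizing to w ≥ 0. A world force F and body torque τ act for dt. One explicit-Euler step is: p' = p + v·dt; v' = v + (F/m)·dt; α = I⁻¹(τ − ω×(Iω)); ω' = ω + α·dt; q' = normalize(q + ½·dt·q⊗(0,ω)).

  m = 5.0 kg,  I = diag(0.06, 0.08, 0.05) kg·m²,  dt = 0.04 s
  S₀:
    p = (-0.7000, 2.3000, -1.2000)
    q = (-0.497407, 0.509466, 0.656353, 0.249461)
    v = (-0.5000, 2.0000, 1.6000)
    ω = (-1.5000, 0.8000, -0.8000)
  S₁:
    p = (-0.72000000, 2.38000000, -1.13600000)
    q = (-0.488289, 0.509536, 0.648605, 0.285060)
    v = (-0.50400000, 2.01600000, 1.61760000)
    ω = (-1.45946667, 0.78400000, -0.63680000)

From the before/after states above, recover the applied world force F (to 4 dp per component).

F = (-0.5000, 2.0000, 2.2000)

velocity change Δv = (-0.00400000, 0.01600000, 0.01760000)
F = m·Δv/dt = (-0.5000, 2.0000, 2.2000)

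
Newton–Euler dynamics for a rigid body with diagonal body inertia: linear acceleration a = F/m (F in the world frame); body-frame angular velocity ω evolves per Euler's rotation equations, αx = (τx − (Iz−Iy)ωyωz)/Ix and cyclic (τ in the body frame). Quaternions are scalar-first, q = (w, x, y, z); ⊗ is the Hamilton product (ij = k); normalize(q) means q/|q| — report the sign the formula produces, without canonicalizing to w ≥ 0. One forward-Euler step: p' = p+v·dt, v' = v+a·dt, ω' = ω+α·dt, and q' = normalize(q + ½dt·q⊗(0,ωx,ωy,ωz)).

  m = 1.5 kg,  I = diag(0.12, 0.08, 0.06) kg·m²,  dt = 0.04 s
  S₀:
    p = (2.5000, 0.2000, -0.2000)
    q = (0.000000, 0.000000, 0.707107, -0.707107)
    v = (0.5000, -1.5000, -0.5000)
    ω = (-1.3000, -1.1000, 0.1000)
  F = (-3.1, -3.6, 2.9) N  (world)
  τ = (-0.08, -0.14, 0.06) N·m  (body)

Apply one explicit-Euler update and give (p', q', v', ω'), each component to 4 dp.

p' = (2.5200, 0.1400, -0.2200)
q' = (0.0170, -0.0141, 0.7251, -0.6883)
v' = (0.4173, -1.5960, -0.4227)
ω' = (-1.3274, -1.1661, 0.1781)

ω×(Iω) gyroscopic = (0.0022, -0.0078, -0.0572)
angular accel α = (-0.6850, -1.6525, 1.9533)
ω + α·dt = (-1.3274, -1.1661, 0.1781)
q⊗(0,ω) = (0.8485284, -0.7071070, 0.9192391, 0.9192391)
updated quaternion q' = (0.0170, -0.0141, 0.7251, -0.6883)
a = F/m = (-2.0667, -2.4000, 1.9333)
p' = p + v·dt = (2.5200, 0.1400, -0.2200)
v' = v + a·dt = (0.4173, -1.5960, -0.4227)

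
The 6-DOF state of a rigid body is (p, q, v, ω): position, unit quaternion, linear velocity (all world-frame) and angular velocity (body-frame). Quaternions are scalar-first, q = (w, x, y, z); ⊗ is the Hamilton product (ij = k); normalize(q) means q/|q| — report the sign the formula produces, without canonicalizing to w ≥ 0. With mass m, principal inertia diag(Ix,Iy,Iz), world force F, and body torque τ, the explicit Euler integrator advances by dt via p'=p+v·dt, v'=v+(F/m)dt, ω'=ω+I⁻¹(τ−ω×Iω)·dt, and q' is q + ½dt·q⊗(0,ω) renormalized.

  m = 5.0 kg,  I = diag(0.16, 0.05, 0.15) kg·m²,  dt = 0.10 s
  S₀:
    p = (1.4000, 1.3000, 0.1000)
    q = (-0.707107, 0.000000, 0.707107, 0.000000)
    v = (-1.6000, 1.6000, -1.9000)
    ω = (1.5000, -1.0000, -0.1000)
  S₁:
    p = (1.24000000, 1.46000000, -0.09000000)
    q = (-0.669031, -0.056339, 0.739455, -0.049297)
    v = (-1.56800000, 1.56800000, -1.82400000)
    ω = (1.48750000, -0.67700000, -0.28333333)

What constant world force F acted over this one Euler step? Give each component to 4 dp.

F = (1.6000, -1.6000, 3.8000)

v₁ − v₀ = (0.03200000, -0.03200000, 0.07600000)
applied force F = (1.6000, -1.6000, 3.8000)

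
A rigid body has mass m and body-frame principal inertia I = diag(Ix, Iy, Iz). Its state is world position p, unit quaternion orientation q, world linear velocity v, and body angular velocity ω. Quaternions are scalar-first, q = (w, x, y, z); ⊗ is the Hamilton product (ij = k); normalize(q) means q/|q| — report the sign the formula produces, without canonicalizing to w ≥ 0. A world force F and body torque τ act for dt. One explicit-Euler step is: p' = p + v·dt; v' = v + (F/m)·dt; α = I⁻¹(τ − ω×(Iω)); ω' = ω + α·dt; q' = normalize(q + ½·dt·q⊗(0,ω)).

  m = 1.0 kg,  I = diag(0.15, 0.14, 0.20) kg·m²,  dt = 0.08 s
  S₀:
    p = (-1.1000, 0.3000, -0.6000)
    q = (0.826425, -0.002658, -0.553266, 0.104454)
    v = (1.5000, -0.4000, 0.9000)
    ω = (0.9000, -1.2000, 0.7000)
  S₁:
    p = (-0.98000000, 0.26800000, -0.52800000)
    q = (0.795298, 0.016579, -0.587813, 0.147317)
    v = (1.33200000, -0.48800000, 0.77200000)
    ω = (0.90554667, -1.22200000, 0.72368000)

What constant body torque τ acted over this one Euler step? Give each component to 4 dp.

Δω = ω₁−ω₀ = (0.00554667, -0.02200000, 0.02368000)
precession coupling = (-0.0504, -0.0315, 0.0108)
I·α + gyro = (-0.0400, -0.0700, 0.0700)

τ = (-0.0400, -0.0700, 0.0700)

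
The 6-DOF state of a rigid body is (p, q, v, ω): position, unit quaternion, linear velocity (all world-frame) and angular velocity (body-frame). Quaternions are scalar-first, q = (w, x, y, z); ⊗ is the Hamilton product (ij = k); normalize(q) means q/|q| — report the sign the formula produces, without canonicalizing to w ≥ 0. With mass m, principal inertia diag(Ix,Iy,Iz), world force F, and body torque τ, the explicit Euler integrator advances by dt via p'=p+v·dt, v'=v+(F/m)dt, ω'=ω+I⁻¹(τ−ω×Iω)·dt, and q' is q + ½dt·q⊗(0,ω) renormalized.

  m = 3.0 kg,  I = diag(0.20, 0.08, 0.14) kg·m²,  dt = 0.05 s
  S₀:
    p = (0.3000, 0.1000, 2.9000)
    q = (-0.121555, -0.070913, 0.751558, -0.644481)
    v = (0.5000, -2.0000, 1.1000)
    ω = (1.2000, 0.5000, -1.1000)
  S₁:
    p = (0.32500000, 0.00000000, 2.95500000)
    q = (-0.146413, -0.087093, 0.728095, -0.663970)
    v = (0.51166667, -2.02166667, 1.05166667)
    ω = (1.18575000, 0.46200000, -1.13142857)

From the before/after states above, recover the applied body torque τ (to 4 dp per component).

τ = (-0.0900, -0.1400, -0.1600)

ω₁ − ω₀ = (-0.01425000, -0.03800000, -0.03142857)
ω₀×(Iω₀) = (-0.0330, -0.0792, -0.0720)
applied torque τ = (-0.0900, -0.1400, -0.1600)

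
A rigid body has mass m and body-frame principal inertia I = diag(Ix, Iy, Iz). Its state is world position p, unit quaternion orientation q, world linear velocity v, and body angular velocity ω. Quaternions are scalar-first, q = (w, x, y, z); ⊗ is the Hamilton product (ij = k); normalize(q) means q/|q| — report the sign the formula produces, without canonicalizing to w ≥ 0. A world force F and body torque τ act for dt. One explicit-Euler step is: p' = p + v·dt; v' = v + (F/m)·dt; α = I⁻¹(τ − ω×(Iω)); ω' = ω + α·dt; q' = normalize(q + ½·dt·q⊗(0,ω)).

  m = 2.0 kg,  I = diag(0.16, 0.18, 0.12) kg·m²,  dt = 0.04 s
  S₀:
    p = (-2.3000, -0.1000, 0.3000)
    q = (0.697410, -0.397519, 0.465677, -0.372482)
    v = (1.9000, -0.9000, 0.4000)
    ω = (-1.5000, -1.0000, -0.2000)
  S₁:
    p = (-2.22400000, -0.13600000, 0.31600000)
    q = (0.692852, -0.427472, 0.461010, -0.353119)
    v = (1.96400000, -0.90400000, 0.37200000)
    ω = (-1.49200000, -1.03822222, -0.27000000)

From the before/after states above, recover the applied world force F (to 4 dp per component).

velocity change Δv = (0.06400000, -0.00400000, -0.02800000)
applied force F = (3.2000, -0.2000, -1.4000)

F = (3.2000, -0.2000, -1.4000)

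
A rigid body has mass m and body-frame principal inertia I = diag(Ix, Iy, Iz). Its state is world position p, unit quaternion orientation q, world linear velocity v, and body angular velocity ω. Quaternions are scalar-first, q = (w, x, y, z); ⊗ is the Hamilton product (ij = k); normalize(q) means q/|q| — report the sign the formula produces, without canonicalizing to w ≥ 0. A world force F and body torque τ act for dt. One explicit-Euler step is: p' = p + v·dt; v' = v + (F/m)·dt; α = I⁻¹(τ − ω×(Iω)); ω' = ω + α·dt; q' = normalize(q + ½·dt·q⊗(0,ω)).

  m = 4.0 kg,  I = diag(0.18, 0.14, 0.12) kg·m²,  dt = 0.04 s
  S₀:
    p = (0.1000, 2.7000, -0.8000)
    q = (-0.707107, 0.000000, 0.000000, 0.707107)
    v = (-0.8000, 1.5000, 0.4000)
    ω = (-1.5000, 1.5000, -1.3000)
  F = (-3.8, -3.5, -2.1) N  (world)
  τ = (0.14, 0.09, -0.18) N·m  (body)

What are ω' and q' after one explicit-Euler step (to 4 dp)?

ω' = (-1.4776, 1.4923, -1.3900)
q' = (-0.6879, 0.0000, -0.0424, 0.7246)

ω×(Iω) gyroscopic = (0.0390, 0.1170, 0.0900)
α = I⁻¹(τ − ω×Iω) = (0.5611, -0.1929, -2.2500)
ω + α·dt = (-1.4776, 1.4923, -1.3900)
q⊗(0,ω) = (0.9192391, 0.0000000, -2.1213210, 0.9192391)
q' = normalize(q + ½dt·q⊗(0,ω)) = (-0.6879, 0.0000, -0.0424, 0.7246)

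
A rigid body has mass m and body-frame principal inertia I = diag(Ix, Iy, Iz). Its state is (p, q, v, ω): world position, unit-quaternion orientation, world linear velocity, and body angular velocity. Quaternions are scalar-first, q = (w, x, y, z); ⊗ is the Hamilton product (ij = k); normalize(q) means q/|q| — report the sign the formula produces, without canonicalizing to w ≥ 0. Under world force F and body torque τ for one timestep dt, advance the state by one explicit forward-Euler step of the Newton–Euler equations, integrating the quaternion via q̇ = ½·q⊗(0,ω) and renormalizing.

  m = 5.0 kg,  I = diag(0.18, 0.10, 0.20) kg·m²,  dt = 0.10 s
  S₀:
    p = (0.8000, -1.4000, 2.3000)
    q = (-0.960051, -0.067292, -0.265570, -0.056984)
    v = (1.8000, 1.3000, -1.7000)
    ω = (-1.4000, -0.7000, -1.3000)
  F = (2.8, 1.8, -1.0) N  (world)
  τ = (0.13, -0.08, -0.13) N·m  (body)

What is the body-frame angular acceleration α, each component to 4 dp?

ω×(Iω) gyroscopic = (0.0910, -0.0364, -0.0784)
(τ − ω×Iω)/I = (0.2167, -0.4360, -0.2580)

α = (0.2167, -0.4360, -0.2580)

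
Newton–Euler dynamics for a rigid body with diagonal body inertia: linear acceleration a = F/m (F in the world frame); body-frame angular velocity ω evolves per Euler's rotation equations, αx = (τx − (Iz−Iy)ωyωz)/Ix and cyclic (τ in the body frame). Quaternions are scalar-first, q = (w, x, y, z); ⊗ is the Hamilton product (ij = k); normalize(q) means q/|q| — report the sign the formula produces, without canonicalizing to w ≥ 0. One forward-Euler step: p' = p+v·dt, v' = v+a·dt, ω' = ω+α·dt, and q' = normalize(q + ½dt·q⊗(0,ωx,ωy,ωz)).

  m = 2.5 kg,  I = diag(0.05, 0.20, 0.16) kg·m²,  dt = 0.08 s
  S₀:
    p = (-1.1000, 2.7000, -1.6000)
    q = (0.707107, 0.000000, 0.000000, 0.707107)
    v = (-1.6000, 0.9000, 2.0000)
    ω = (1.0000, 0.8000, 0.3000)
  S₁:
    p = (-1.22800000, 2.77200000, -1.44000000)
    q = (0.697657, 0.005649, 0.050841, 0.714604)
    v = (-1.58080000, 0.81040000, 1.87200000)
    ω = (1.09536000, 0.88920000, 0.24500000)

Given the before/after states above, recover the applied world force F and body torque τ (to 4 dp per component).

F = (0.6000, -2.8000, -4.0000)
τ = (0.0500, 0.1900, 0.0100)

v₁ − v₀ = (0.01920000, -0.08960000, -0.12800000)
applied force F = (0.6000, -2.8000, -4.0000)
rate change Δω = (0.09536000, 0.08920000, -0.05500000)
precession coupling = (-0.0096, -0.0330, 0.1200)
applied torque τ = (0.0500, 0.1900, 0.0100)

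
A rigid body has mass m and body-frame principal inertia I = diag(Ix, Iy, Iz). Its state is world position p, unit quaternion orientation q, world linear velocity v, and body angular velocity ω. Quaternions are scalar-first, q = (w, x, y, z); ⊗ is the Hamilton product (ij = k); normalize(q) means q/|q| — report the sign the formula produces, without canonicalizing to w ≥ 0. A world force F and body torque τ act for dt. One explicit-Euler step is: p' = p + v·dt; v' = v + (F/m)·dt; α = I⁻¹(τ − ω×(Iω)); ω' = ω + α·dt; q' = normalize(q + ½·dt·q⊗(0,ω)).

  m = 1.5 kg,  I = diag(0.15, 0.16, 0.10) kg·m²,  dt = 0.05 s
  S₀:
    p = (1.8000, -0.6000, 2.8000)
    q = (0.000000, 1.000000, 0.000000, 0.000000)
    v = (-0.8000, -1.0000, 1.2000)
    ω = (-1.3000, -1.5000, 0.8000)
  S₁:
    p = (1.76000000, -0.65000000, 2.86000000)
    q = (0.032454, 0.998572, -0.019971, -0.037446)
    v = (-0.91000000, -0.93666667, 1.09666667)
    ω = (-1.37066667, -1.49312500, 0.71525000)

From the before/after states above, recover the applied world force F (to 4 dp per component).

F = (-3.3000, 1.9000, -3.1000)

velocity change Δv = (-0.11000000, 0.06333333, -0.10333333)
applied force F = (-3.3000, 1.9000, -3.1000)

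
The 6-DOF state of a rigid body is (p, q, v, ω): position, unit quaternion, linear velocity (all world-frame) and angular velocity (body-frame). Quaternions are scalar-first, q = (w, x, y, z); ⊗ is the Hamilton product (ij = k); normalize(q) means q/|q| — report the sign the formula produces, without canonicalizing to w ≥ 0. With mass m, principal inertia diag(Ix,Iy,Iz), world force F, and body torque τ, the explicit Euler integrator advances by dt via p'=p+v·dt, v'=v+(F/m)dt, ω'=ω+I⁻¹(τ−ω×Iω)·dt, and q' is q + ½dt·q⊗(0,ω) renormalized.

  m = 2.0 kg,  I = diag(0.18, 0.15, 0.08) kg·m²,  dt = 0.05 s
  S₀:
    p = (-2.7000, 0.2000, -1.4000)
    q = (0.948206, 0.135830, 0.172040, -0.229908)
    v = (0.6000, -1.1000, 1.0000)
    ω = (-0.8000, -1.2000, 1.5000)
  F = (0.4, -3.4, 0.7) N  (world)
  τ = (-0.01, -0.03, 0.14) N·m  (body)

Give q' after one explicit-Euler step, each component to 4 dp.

Hamilton product q⊗(0,ω) = (0.6599740, -0.7763944, -1.1576658, 1.3969450)
q + ½dt·q⊗(0,ω), renormalized = (0.9634, 0.1163, 0.1429, -0.1947)

q' = (0.9634, 0.1163, 0.1429, -0.1947)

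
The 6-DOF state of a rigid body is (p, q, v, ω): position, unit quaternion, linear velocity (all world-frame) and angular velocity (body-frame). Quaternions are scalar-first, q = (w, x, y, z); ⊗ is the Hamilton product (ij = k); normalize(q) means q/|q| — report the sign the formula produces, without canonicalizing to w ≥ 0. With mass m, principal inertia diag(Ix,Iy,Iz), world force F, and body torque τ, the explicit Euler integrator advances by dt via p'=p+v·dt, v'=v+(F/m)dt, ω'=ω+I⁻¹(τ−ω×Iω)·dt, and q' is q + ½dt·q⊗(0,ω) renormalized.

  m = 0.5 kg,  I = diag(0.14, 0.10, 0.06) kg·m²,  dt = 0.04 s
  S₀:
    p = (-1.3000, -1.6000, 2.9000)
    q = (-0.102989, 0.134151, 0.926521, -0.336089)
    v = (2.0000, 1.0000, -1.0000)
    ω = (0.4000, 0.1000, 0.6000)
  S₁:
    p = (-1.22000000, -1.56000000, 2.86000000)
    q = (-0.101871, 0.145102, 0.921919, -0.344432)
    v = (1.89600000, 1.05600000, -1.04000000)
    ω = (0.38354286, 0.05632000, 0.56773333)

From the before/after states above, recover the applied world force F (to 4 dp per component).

v₁ − v₀ = (-0.10400000, 0.05600000, -0.04000000)
m·(v₁−v₀)/dt = (-1.3000, 0.7000, -0.5000)

F = (-1.3000, 0.7000, -0.5000)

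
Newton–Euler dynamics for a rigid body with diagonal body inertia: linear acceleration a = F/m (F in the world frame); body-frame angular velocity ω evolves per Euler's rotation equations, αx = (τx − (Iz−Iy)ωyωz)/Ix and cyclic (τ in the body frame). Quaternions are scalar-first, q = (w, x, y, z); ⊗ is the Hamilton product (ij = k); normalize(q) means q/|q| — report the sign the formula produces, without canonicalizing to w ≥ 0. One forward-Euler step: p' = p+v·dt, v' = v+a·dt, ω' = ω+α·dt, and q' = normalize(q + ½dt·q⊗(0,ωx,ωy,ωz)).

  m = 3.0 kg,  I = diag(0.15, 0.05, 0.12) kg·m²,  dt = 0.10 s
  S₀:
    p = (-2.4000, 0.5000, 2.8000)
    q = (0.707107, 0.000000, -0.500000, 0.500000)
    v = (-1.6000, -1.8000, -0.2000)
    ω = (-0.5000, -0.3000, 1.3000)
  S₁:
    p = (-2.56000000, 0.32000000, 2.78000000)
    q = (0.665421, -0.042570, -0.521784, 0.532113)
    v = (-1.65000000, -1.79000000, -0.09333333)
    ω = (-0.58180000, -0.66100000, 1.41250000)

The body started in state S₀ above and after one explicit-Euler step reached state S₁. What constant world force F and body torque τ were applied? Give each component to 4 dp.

velocity change Δv = (-0.05000000, 0.01000000, 0.10666667)
F = m·Δv/dt = (-1.5000, 0.3000, 3.2000)
rate change Δω = (-0.08180000, -0.36100000, 0.11250000)
applied torque τ = (-0.1500, -0.2000, 0.1200)

F = (-1.5000, 0.3000, 3.2000)
τ = (-0.1500, -0.2000, 0.1200)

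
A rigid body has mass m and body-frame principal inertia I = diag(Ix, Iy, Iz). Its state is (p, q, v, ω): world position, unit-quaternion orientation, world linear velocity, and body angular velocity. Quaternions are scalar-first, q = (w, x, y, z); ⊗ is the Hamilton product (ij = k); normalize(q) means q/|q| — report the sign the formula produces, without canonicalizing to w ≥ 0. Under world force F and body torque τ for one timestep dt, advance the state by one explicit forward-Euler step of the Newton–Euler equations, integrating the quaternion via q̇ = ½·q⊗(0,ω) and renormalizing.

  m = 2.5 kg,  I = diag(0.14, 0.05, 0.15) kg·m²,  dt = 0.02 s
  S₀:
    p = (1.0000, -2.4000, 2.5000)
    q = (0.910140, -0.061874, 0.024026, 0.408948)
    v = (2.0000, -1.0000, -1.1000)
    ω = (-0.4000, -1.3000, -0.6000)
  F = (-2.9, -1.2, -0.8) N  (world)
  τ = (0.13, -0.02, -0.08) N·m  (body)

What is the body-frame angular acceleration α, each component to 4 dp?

ω×(Iω) gyroscopic = (0.0780, -0.0024, -0.0468)
angular accel α = (0.3714, -0.3520, -0.2213)

α = (0.3714, -0.3520, -0.2213)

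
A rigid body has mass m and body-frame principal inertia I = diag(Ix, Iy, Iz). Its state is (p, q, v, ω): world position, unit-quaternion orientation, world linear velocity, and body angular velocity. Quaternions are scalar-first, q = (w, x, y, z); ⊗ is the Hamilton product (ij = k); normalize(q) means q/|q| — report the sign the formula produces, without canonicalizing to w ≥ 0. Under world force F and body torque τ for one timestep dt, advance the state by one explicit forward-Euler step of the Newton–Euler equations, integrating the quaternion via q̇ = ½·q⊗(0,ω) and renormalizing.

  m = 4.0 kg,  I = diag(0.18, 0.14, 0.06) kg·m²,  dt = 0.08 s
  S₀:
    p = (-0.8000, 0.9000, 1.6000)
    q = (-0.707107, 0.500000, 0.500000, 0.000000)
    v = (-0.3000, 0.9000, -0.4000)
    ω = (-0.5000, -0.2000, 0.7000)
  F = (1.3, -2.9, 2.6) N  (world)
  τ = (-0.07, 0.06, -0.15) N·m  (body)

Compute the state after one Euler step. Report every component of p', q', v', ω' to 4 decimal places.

p' = (-0.8240, 0.9720, 1.5680)
q' = (-0.6927, 0.5278, 0.4914, -0.0138)
v' = (-0.2740, 0.8420, -0.3480)
ω' = (-0.5361, -0.1417, 0.5053)

a = F/m = (0.3250, -0.7250, 0.6500)
new position p' = (-0.8240, 0.9720, 1.5680)
v + (F/m)dt = (-0.2740, 0.8420, -0.3480)
gyro term ω×Iω = (0.0112, -0.0420, -0.0040)
α = I⁻¹(τ − ω×Iω) = (-0.4511, 0.7286, -2.4333)
ω + α·dt = (-0.5361, -0.1417, 0.5053)
q⊗(0,ω) = (0.3500000, 0.7035535, -0.2085786, -0.3449749)
q + ½dt·q⊗(0,ω), renormalized = (-0.6927, 0.5278, 0.4914, -0.0138)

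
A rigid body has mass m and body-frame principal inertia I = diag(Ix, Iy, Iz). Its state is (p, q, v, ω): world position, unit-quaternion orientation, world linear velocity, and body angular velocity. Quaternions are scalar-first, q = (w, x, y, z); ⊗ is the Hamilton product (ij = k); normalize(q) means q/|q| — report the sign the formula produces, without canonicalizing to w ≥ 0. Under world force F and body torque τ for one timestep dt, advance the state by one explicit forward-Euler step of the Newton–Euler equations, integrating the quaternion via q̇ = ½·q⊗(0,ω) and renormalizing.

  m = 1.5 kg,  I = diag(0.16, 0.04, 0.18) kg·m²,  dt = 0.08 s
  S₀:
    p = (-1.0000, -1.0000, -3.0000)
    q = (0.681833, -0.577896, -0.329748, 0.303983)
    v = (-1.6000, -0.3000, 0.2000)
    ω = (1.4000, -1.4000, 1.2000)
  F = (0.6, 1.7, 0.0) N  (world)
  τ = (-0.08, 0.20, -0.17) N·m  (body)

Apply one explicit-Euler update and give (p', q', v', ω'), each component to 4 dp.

a = (0.4000, 1.1333, 0.0000)
new position p' = (-1.1280, -1.0240, -2.9840)
v + (F/m)dt = (-1.5680, -0.2093, 0.2000)
α = I⁻¹(τ − ω×Iω) = (0.9700, 5.8400, -2.2511)
new body rate ω' = (1.4776, -0.9328, 1.0199)
Hamilton product q⊗(0,ω) = (-0.0173724, 0.9844448, 0.1644852, 2.0889012)
q + ½dt·q⊗(0,ω), renormalized = (0.6782, -0.5362, -0.3218, 0.3859)

p' = (-1.1280, -1.0240, -2.9840)
q' = (0.6782, -0.5362, -0.3218, 0.3859)
v' = (-1.5680, -0.2093, 0.2000)
ω' = (1.4776, -0.9328, 1.0199)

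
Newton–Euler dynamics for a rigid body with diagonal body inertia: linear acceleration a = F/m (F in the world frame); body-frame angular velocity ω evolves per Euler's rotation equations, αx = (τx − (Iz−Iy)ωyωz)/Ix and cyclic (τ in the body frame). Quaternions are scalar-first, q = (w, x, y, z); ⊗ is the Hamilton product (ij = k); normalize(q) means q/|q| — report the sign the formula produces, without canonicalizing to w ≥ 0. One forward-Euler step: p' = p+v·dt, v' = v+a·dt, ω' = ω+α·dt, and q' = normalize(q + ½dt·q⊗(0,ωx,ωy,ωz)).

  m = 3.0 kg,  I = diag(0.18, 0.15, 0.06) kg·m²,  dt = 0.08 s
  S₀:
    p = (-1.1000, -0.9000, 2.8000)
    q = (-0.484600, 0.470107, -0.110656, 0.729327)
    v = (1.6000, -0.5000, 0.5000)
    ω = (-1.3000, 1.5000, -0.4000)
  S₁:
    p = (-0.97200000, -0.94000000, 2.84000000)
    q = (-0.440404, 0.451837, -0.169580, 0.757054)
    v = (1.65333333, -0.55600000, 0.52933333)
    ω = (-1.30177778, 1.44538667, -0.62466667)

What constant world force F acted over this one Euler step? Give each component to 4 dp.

F = (2.0000, -2.1000, 1.1000)

Δv = v₁−v₀ = (0.05333333, -0.05600000, 0.02933333)
F = m·Δv/dt = (2.0000, -2.1000, 1.1000)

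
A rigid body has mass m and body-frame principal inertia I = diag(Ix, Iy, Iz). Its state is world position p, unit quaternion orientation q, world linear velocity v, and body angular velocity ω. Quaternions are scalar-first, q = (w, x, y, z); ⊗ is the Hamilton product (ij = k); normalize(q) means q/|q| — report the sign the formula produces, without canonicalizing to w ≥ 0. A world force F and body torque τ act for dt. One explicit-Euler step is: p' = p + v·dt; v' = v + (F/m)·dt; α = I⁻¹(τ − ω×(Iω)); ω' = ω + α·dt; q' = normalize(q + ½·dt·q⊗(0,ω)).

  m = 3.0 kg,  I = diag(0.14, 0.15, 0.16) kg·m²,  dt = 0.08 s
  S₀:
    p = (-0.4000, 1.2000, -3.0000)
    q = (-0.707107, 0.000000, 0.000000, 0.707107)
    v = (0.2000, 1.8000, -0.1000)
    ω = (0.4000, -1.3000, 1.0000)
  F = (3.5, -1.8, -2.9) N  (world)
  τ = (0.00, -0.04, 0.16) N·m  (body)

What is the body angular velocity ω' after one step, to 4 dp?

ω' = (0.4074, -1.3171, 1.0826)

angular accel α = (0.0929, -0.2133, 1.0325)
ω' = ω + α·dt = (0.4074, -1.3171, 1.0826)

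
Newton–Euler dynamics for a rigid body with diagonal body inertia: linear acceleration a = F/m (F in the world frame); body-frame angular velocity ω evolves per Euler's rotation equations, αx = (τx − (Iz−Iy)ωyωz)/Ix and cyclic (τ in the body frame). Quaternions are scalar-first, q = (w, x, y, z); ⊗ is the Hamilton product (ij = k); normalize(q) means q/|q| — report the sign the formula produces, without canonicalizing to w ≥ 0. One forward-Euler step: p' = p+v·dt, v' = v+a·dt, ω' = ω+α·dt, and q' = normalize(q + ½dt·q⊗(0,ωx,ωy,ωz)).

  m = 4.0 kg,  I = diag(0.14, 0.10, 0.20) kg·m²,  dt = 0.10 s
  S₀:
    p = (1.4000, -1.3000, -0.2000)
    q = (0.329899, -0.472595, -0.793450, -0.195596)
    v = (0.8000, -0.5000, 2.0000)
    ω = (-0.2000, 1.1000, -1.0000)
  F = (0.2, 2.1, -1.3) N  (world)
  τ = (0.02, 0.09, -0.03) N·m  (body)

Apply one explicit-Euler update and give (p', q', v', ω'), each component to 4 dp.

precession coupling ω×(Iω) = (-0.1100, -0.0120, 0.0088)
angular accel α = (0.9286, 1.0200, -0.1940)
ω + α·dt = (-0.1071, 1.2020, -1.0194)
q⊗(0,ω) = (0.5826800, 0.9426258, -0.0705869, -1.0084435)
q' = normalize(q + ½dt·q⊗(0,ω)) = (0.3580, -0.4243, -0.7947, -0.2453)
a = F/m = (0.0500, 0.5250, -0.3250)
new position p' = (1.4800, -1.3500, 0.0000)
new velocity v' = (0.8050, -0.4475, 1.9675)

p' = (1.4800, -1.3500, 0.0000)
q' = (0.3580, -0.4243, -0.7947, -0.2453)
v' = (0.8050, -0.4475, 1.9675)
ω' = (-0.1071, 1.2020, -1.0194)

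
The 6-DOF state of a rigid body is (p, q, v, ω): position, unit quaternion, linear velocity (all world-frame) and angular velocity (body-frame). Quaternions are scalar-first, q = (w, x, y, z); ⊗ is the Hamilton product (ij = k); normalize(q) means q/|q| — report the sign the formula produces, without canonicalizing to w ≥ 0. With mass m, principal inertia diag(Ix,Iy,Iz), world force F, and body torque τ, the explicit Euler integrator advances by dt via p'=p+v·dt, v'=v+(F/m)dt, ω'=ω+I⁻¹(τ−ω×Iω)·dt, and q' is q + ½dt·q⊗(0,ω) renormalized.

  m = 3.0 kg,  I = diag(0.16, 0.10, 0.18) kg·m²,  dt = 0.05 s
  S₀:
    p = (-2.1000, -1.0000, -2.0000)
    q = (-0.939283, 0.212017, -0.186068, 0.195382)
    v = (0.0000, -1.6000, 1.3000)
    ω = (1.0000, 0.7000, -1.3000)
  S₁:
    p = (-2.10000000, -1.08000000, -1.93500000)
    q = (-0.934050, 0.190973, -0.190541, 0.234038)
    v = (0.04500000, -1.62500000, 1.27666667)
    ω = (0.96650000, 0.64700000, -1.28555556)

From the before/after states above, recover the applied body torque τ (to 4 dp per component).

rate change Δω = (-0.03350000, -0.05300000, 0.01444444)
τ = I·(Δω/dt) + ω₀×(Iω₀) = (-0.1800, -0.0800, 0.0100)

τ = (-0.1800, -0.0800, 0.0100)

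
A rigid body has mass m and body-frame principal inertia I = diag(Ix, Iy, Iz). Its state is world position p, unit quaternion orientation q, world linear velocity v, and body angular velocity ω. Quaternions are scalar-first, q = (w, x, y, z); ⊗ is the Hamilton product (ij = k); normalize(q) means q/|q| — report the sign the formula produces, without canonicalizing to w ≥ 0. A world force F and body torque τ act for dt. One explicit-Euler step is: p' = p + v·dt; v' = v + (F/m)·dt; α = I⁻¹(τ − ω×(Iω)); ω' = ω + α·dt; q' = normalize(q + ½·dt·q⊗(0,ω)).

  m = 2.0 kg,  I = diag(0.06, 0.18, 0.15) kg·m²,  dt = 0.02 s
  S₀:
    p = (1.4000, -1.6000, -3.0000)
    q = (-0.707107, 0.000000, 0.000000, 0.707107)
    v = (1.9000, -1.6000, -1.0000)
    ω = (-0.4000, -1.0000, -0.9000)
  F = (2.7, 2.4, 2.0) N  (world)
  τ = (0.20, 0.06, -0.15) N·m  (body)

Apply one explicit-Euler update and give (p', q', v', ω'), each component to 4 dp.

gyro term ω×Iω = (-0.0270, -0.0324, 0.0480)
angular accel α = (3.7833, 0.5133, -1.3200)
ω' = ω + α·dt = (-0.3243, -0.9897, -0.9264)
2q̇ = q⊗(0,ω) = (0.6363963, 0.9899498, 0.4242642, 0.6363963)
q + ½dt·q⊗(0,ω), renormalized = (-0.7007, 0.0099, 0.0042, 0.7134)
a = (1.3500, 1.2000, 1.0000)
new position p' = (1.4380, -1.6320, -3.0200)
new velocity v' = (1.9270, -1.5760, -0.9800)

p' = (1.4380, -1.6320, -3.0200)
q' = (-0.7007, 0.0099, 0.0042, 0.7134)
v' = (1.9270, -1.5760, -0.9800)
ω' = (-0.3243, -0.9897, -0.9264)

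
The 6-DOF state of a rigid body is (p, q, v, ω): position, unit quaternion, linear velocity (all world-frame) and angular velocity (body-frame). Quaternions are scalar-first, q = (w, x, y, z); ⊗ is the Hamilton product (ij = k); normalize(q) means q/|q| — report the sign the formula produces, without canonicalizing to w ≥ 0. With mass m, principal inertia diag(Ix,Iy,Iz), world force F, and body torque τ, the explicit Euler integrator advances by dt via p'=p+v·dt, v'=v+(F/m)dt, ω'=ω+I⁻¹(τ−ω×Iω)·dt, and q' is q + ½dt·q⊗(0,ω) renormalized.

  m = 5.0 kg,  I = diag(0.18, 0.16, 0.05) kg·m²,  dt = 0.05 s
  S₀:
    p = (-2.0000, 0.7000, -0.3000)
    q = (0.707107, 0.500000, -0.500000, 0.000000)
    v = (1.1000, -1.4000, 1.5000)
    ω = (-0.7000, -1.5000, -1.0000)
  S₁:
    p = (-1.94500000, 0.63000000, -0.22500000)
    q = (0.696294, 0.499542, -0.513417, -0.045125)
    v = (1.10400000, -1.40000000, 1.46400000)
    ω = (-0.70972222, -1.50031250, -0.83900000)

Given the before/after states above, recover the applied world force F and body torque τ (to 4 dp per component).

F = (0.4000, 0.0000, -3.6000)
τ = (-0.2000, 0.0900, 0.1400)

velocity change Δv = (0.00400000, 0.00000000, -0.03600000)
F = m·Δv/dt = (0.4000, 0.0000, -3.6000)
Δω = ω₁−ω₀ = (-0.00972222, -0.00031250, 0.16100000)
applied torque τ = (-0.2000, 0.0900, 0.1400)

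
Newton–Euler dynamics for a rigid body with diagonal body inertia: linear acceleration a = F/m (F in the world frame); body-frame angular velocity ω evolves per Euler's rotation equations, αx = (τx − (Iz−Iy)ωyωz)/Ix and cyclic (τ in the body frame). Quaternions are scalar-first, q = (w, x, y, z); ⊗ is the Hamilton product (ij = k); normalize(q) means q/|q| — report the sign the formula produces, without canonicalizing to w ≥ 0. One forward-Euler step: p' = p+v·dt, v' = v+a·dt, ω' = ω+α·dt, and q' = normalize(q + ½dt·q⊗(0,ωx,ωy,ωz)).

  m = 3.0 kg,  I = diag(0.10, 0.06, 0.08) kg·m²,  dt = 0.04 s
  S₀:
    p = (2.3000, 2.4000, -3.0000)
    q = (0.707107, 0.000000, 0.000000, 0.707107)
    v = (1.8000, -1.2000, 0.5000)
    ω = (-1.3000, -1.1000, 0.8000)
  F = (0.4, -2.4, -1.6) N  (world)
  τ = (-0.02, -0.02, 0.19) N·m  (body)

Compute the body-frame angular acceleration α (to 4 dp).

α = (-0.0240, 0.0133, 3.0900)

gyro term ω×Iω = (-0.0176, -0.0208, -0.0572)
(τ − ω×Iω)/I = (-0.0240, 0.0133, 3.0900)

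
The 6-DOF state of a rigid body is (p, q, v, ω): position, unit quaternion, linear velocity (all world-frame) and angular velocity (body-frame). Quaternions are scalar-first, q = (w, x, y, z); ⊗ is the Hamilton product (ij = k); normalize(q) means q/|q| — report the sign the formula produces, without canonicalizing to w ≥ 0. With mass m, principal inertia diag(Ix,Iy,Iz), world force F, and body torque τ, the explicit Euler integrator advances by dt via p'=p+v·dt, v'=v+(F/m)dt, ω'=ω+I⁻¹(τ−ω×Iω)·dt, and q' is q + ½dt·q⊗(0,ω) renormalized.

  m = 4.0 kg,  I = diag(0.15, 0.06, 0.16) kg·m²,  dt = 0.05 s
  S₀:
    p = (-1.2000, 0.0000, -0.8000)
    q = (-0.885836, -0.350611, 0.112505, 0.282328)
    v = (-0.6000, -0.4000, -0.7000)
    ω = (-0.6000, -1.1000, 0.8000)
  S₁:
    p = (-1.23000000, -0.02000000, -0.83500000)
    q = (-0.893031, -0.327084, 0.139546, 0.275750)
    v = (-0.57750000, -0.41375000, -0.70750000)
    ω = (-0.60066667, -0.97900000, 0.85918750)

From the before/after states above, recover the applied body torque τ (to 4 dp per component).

τ = (-0.0900, 0.1500, 0.1300)

Δω = ω₁−ω₀ = (-0.00066667, 0.12100000, 0.05918750)
ω₀×(Iω₀) = (-0.0880, 0.0048, -0.0594)
I·α + gyro = (-0.0900, 0.1500, 0.1300)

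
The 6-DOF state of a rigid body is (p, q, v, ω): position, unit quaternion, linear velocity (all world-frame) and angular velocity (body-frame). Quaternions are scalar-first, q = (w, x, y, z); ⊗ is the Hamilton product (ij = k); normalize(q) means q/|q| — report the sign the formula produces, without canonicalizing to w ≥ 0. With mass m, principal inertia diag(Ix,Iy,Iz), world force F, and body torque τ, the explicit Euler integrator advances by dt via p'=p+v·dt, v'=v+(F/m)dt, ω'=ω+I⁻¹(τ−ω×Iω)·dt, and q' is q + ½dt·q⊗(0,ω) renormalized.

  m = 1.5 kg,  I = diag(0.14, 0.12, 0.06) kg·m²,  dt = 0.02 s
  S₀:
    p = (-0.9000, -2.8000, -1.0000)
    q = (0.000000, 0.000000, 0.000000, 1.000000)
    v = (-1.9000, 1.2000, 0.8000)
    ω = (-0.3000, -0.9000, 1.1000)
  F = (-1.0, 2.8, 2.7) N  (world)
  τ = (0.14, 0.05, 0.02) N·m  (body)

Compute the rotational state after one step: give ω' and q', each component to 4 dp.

ω' = (-0.2885, -0.8873, 1.1085)
q' = (-0.0110, 0.0090, -0.0030, 0.9999)

precession coupling ω×(Iω) = (0.0594, -0.0264, -0.0054)
angular accel α = (0.5757, 0.6367, 0.4233)
ω + α·dt = (-0.2885, -0.8873, 1.1085)
2q̇ = q⊗(0,ω) = (-1.1000000, 0.9000000, -0.3000000, 0.0000000)
q' = normalize(q + ½dt·q⊗(0,ω)) = (-0.0110, 0.0090, -0.0030, 0.9999)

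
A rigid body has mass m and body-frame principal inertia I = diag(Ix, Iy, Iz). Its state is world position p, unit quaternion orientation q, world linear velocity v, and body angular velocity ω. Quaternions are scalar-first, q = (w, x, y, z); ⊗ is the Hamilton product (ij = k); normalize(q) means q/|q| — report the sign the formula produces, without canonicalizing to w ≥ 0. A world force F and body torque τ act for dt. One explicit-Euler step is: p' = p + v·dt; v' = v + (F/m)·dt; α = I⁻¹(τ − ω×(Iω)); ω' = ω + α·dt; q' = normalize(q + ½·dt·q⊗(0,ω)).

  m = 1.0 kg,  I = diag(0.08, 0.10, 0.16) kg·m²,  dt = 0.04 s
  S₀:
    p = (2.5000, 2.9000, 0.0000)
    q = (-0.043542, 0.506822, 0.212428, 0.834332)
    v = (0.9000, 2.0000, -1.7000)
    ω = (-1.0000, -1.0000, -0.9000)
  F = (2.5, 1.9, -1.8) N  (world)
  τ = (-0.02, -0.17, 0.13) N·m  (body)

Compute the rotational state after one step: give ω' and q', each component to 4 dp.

precession coupling ω×(Iω) = (0.0540, -0.0720, 0.0200)
(τ − ω×Iω)/I = (-0.9250, -0.9800, 0.6875)
new body rate ω' = (-1.0370, -1.0392, -0.8725)
q⊗(0,ω) = (1.4701488, 0.6866888, -0.3346502, -0.2552062)
updated quaternion q' = (-0.0141, 0.5203, 0.2056, 0.8288)

ω' = (-1.0370, -1.0392, -0.8725)
q' = (-0.0141, 0.5203, 0.2056, 0.8288)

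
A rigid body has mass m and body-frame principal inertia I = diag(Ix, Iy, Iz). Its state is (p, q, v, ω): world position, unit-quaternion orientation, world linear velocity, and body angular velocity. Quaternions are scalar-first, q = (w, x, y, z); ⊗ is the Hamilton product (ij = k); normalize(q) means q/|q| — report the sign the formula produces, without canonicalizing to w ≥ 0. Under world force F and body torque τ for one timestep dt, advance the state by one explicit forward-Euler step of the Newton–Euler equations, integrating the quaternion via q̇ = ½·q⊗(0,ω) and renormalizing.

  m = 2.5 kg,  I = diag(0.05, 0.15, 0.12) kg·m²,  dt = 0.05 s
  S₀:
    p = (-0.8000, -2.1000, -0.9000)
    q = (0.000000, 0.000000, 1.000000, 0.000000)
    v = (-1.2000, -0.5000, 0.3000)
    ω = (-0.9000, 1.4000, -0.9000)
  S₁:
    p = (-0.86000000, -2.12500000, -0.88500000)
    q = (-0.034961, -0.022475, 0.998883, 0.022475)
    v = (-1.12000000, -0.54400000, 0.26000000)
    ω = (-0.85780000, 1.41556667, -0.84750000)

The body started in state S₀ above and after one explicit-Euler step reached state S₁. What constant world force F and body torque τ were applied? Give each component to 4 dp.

F = (4.0000, -2.2000, -2.0000)
τ = (0.0800, -0.0100, 0.0000)

Δω = ω₁−ω₀ = (0.04220000, 0.01556667, 0.05250000)
ω₀×(Iω₀) = (0.0378, -0.0567, -0.1260)
applied torque τ = (0.0800, -0.0100, 0.0000)
v₁ − v₀ = (0.08000000, -0.04400000, -0.04000000)
F = m·Δv/dt = (4.0000, -2.2000, -2.0000)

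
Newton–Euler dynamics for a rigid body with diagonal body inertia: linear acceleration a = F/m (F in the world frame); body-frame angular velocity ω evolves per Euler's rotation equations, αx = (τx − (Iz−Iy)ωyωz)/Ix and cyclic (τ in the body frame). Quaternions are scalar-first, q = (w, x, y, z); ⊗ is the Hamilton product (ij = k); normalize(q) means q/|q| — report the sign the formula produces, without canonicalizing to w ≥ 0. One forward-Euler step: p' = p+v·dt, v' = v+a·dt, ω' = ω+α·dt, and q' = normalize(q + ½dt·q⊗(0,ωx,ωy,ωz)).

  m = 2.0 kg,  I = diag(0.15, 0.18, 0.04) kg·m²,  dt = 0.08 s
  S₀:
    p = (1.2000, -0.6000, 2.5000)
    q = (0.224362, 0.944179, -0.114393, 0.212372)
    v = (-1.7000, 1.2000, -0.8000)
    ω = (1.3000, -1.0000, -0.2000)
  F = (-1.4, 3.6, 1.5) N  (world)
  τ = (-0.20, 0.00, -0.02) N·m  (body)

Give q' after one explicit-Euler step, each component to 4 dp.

q' = (0.1720, 0.9632, -0.1045, 0.1784)

Hamilton product q⊗(0,ω) = (-1.2993513, 0.5269212, 0.2405574, -0.8403405)
updated quaternion q' = (0.1720, 0.9632, -0.1045, 0.1784)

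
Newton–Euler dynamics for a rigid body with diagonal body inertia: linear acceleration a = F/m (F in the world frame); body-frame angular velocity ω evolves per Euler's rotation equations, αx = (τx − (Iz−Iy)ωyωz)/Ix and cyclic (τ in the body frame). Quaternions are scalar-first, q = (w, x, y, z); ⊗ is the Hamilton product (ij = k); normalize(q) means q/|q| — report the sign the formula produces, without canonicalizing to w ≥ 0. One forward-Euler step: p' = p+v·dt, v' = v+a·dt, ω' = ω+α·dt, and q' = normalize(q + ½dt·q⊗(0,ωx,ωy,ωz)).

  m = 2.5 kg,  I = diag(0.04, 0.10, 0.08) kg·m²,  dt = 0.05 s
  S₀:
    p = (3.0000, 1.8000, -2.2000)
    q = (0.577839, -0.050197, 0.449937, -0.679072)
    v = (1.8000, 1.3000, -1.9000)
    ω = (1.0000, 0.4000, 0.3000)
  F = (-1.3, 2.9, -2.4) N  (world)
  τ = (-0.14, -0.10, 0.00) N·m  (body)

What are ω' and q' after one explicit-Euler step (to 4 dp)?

ω×(Iω) gyroscopic = (-0.0024, -0.0120, 0.0240)
angular accel α = (-3.4400, -0.8800, -0.3000)
ω' = ω + α·dt = (0.8280, 0.3560, 0.2850)
2q̇ = q⊗(0,ω) = (0.0739438, 0.9844489, -0.4328773, -0.2966641)
q' = normalize(q + ½dt·q⊗(0,ω)) = (0.5795, -0.0256, 0.4389, -0.6862)

ω' = (0.8280, 0.3560, 0.2850)
q' = (0.5795, -0.0256, 0.4389, -0.6862)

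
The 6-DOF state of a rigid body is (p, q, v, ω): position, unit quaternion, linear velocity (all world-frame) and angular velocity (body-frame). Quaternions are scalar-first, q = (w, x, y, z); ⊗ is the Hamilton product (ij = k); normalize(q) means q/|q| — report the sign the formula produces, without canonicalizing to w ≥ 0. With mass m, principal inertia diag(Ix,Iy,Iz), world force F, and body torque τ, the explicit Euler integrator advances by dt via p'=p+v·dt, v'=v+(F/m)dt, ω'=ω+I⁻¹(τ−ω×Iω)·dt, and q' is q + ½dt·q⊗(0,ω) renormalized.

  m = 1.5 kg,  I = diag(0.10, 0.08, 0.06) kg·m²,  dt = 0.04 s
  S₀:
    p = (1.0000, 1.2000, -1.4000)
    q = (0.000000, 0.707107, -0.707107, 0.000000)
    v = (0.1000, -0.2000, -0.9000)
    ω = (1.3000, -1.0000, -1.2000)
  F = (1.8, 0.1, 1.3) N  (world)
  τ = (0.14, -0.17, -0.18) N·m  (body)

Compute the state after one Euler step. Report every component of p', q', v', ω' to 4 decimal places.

p' = (1.0040, 1.1920, -1.4360)
q' = (-0.0325, 0.7235, -0.6896, 0.0042)
v' = (0.1480, -0.1973, -0.8653)
ω' = (1.3656, -1.0538, -1.3373)

linear accel F/m = (1.2000, 0.0667, 0.8667)
p' = p + v·dt = (1.0040, 1.1920, -1.4360)
v' = v + a·dt = (0.1480, -0.1973, -0.8653)
ω×(Iω) gyroscopic = (-0.0240, -0.0624, 0.0260)
α = I⁻¹(τ − ω×Iω) = (1.6400, -1.3450, -3.4333)
new body rate ω' = (1.3656, -1.0538, -1.3373)
2q̇ = q⊗(0,ω) = (-1.6263461, 0.8485284, 0.8485284, 0.2121321)
q + ½dt·q⊗(0,ω), renormalized = (-0.0325, 0.7235, -0.6896, 0.0042)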